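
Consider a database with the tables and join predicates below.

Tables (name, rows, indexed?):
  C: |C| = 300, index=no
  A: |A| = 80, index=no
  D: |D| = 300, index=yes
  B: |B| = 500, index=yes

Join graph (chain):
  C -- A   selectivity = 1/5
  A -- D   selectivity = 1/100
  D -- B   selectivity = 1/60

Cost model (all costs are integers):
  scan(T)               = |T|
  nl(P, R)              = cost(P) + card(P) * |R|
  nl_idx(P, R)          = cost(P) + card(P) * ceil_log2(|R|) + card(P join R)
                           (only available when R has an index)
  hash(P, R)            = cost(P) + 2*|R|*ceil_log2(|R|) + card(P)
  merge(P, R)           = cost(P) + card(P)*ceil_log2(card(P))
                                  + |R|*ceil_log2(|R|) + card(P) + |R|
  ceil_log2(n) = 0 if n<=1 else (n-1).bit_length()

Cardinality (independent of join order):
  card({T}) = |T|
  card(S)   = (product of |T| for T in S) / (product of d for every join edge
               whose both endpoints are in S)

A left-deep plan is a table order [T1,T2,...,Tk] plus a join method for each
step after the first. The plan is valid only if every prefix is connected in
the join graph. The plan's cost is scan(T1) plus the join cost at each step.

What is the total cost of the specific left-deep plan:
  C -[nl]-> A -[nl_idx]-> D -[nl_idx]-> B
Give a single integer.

step 1: scan C: cost=300, card=300
step 2: join A via nl
    card(P join A) = 300*80/(5) = 4800
    cost = 300 + 300*80 = 24300
step 3: join D via nl_idx
    card(P join D) = 4800*300/(100) = 14400
    cost = 24300 + 4800*9 + 14400 = 81900
step 4: join B via nl_idx
    card(P join B) = 14400*500/(60) = 120000
    cost = 81900 + 14400*9 + 120000 = 331500

331500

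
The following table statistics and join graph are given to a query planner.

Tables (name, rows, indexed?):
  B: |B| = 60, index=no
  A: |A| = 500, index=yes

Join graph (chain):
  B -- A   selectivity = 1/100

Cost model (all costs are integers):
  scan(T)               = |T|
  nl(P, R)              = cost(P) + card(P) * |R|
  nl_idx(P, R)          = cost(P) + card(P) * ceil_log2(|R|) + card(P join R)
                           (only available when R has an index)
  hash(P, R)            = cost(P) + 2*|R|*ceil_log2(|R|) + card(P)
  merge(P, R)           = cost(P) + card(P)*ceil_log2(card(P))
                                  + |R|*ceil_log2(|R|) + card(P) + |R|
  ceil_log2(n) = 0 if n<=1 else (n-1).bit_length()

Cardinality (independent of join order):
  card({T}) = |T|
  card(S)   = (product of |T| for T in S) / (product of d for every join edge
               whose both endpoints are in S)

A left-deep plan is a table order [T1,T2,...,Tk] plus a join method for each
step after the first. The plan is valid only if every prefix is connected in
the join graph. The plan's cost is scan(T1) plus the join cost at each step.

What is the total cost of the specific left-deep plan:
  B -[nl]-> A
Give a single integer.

step 1: scan B: cost=60, card=60
step 2: join A via nl
    card(P join A) = 60*500/(100) = 300
    cost = 60 + 60*500 = 30060

30060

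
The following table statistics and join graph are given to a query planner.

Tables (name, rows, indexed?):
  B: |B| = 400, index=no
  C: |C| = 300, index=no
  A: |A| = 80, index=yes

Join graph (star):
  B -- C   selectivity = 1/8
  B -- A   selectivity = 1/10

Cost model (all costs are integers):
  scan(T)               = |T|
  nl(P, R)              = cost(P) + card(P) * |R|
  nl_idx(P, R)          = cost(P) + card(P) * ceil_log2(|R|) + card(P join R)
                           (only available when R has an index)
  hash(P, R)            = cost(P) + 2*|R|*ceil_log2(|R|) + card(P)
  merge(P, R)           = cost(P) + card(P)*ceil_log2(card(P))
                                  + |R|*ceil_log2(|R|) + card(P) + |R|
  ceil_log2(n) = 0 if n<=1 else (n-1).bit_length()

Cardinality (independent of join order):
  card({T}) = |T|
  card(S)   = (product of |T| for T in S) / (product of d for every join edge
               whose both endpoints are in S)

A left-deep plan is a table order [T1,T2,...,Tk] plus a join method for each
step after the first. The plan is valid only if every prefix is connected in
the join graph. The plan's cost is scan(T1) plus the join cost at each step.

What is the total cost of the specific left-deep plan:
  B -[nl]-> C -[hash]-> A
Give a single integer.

136520

step 1: scan B: cost=400, card=400
step 2: join C via nl
    card(P join C) = 400*300/(8) = 15000
    cost = 400 + 400*300 = 120400
step 3: join A via hash
    card(P join A) = 15000*80/(10) = 120000
    cost = 120400 + 2*80*7 + 15000 = 136520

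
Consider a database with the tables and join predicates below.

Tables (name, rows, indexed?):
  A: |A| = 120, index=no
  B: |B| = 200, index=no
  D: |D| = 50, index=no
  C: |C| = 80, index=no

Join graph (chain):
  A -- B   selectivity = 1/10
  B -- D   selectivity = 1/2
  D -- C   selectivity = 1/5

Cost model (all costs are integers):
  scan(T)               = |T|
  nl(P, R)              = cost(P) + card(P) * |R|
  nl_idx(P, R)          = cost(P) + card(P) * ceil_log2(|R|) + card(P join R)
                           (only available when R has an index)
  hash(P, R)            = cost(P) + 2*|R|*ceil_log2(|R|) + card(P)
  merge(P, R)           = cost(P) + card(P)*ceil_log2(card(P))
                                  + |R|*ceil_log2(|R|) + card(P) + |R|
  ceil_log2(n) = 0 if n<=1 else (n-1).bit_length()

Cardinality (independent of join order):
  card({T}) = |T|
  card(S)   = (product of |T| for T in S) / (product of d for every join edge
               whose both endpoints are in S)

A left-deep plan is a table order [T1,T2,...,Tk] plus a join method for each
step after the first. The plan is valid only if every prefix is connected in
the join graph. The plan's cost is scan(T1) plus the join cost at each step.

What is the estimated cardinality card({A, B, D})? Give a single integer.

60000

Tables in S: A(120), B(200), D(50)
Edges inside S: A-B(d=10), B-D(d=2)
numerator = 120 * 200 * 50 = 1200000
denominator = 10 * 2 = 20
card(S) = 1200000 / 20 = 60000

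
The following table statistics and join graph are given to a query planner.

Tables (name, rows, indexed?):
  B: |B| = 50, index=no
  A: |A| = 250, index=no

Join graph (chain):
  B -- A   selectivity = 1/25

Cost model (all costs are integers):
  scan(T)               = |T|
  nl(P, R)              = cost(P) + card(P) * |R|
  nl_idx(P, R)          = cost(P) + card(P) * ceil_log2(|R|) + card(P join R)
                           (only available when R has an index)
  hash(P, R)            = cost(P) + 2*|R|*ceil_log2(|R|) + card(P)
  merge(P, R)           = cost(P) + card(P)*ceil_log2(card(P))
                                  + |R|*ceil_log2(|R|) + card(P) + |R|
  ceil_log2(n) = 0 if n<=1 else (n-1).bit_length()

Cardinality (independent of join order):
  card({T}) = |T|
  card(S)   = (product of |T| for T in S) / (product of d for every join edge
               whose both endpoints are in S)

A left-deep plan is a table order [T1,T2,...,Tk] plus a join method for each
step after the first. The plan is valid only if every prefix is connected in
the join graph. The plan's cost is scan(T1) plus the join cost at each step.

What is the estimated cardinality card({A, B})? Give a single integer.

Tables in S: A(250), B(50)
Edges inside S: B-A(d=25)
numerator = 250 * 50 = 12500
denominator = 25 = 25
card(S) = 12500 / 25 = 500

500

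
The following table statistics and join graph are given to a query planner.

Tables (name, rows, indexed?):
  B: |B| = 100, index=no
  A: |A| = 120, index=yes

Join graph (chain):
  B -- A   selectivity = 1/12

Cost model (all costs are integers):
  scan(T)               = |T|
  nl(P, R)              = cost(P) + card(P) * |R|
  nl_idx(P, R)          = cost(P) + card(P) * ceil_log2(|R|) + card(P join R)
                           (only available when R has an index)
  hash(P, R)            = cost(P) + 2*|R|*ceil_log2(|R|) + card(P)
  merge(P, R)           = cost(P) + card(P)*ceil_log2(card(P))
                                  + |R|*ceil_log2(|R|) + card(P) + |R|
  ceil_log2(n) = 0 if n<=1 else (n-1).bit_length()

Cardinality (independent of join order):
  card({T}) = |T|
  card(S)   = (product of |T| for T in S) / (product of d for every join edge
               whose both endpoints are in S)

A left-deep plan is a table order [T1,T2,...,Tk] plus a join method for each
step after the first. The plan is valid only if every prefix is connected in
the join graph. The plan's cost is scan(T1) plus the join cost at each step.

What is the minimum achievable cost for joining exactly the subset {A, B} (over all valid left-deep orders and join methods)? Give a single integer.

Selinger DP over subsets of {A,B}:
  {B}: scan cost=100, card=100
  {A}: scan cost=120, card=120
  {AB}: card=1000; try (B,hash)→1640, (A,nl_idx)→1800, (A,merge)→1860, (B,merge)→1880, (A,hash)→1880, (A,nl)→12100 …(+1); best=1640 via (B,hash)

1640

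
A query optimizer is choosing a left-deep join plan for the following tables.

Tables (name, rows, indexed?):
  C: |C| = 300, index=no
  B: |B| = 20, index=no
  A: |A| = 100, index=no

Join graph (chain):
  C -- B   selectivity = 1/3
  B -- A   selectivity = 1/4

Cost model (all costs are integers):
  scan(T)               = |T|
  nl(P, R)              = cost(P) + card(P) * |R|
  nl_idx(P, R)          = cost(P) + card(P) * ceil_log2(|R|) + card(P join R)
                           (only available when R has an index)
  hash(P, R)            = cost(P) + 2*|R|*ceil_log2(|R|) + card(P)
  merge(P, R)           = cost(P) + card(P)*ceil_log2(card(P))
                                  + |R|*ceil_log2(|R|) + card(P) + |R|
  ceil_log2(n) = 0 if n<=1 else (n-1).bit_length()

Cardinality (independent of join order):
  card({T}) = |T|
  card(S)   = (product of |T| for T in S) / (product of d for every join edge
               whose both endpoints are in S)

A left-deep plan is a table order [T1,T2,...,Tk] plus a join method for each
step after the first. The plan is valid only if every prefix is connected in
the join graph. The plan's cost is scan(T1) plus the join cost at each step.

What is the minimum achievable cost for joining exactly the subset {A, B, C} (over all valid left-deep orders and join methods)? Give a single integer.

Selinger DP over subsets of {A,B,C}:
  {C}: scan cost=300, card=300
  {B}: scan cost=20, card=20
  {A}: scan cost=100, card=100
  {BC}: card=2000; try (B,hash)→800, (C,merge)→3140, (B,merge)→3420, (C,hash)→5440, (C,nl)→6020, (B,nl)→6300; best=800 via (B,hash)
  {AB}: card=500; try (B,hash)→400, (A,merge)→940, (B,merge)→1020, (A,hash)→1440, (A,nl)→2020, (B,nl)→2100; best=400 via (B,hash)
  {ABC}: card=50000; try (A,hash)→4200, (C,hash)→6300, (C,merge)→8400, (A,merge)→25600, (C,nl)→150400, (A,nl)→200800; best=4200 via (A,hash)

4200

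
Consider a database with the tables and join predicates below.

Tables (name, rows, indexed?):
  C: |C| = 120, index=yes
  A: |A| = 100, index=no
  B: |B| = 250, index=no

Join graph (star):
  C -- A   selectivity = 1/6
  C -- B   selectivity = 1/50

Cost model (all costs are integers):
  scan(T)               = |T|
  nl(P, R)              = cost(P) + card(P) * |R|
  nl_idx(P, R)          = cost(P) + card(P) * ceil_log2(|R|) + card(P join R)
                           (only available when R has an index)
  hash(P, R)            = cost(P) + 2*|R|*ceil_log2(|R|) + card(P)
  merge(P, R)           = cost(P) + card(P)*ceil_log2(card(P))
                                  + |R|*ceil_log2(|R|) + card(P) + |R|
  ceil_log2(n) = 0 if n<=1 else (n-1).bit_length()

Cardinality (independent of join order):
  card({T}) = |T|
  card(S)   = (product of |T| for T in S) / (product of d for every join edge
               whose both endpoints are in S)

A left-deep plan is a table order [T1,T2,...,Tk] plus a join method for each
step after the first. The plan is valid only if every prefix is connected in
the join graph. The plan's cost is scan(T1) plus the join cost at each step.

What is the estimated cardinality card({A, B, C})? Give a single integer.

10000

Tables in S: A(100), B(250), C(120)
Edges inside S: C-A(d=6), C-B(d=50)
numerator = 100 * 250 * 120 = 3000000
denominator = 6 * 50 = 300
card(S) = 3000000 / 300 = 10000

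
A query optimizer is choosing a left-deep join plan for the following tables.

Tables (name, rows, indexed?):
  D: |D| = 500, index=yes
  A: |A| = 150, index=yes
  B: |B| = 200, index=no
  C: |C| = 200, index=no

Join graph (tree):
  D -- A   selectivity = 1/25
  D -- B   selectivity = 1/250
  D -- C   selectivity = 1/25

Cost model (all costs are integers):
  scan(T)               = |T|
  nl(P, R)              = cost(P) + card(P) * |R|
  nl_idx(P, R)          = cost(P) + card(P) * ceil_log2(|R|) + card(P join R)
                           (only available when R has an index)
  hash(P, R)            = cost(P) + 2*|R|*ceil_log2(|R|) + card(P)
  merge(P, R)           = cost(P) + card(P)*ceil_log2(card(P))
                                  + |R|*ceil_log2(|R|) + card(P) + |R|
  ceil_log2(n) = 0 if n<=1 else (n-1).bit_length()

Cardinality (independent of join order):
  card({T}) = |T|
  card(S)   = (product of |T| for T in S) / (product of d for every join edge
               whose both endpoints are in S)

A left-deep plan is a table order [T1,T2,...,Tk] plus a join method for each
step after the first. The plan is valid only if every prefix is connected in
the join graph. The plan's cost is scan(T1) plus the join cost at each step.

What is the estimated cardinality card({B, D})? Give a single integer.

Tables in S: B(200), D(500)
Edges inside S: D-B(d=250)
numerator = 200 * 500 = 100000
denominator = 250 = 250
card(S) = 100000 / 250 = 400

400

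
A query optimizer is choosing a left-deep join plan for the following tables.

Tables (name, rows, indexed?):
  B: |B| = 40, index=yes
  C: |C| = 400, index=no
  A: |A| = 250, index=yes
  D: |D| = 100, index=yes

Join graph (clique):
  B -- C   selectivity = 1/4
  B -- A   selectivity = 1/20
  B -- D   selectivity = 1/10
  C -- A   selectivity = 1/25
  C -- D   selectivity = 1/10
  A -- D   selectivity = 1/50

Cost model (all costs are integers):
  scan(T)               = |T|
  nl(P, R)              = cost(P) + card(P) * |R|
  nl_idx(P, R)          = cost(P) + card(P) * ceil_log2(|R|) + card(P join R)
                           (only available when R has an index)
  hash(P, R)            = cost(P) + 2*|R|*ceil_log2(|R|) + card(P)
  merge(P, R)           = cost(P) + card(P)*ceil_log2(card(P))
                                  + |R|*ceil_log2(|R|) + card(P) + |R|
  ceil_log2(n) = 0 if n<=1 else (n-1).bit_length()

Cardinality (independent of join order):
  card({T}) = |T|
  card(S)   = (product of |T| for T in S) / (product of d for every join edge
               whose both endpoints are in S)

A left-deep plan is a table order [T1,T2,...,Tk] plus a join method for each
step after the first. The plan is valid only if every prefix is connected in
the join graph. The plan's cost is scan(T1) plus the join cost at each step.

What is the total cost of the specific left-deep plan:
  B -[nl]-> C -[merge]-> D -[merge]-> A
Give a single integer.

step 1: scan B: cost=40, card=40
step 2: join C via nl
    card(P join C) = 40*400/(4) = 4000
    cost = 40 + 40*400 = 16040
step 3: join D via merge
    card(P join D) = 4000*100/(10*10) = 4000
    cost = 16040 + 4000*12 + 100*7 + 4000 + 100 = 68840
step 4: join A via merge
    card(P join A) = 4000*250/(20*25*50) = 40
    cost = 68840 + 4000*12 + 250*8 + 4000 + 250 = 123090

123090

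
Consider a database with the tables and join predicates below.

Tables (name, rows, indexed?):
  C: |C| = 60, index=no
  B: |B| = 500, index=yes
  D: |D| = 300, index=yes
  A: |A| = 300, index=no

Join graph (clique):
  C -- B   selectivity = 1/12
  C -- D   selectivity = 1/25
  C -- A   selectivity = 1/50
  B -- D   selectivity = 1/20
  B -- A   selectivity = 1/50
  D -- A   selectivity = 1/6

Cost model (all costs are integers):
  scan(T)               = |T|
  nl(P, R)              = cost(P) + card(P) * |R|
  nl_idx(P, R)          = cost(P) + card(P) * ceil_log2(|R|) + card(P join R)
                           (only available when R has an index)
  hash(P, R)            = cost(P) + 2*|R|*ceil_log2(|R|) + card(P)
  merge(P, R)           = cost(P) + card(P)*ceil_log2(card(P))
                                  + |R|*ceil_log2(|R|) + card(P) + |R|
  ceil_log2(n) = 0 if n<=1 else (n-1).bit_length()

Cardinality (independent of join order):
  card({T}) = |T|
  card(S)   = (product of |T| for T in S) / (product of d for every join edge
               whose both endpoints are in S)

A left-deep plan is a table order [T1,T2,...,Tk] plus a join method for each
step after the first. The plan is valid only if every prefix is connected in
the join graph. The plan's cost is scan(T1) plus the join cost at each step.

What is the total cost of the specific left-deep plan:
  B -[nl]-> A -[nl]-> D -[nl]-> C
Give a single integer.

step 1: scan B: cost=500, card=500
step 2: join A via nl
    card(P join A) = 500*300/(50) = 3000
    cost = 500 + 500*300 = 150500
step 3: join D via nl
    card(P join D) = 3000*300/(20*6) = 7500
    cost = 150500 + 3000*300 = 1050500
step 4: join C via nl
    card(P join C) = 7500*60/(12*25*50) = 30
    cost = 1050500 + 7500*60 = 1500500

1500500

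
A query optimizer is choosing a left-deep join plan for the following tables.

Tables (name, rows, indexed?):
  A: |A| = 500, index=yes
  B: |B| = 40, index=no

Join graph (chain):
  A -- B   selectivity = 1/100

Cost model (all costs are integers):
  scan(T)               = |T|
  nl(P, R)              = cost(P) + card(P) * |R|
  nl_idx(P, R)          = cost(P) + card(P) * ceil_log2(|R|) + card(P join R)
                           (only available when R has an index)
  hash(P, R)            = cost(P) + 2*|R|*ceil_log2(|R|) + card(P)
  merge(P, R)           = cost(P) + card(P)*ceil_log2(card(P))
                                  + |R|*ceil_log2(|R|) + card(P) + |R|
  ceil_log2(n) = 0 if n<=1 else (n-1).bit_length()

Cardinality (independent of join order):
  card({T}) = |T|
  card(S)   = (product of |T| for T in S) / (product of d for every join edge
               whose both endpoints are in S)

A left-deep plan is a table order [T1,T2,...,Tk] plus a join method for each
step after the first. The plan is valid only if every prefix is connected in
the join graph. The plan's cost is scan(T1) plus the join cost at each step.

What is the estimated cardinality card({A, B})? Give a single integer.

200

Tables in S: A(500), B(40)
Edges inside S: A-B(d=100)
numerator = 500 * 40 = 20000
denominator = 100 = 100
card(S) = 20000 / 100 = 200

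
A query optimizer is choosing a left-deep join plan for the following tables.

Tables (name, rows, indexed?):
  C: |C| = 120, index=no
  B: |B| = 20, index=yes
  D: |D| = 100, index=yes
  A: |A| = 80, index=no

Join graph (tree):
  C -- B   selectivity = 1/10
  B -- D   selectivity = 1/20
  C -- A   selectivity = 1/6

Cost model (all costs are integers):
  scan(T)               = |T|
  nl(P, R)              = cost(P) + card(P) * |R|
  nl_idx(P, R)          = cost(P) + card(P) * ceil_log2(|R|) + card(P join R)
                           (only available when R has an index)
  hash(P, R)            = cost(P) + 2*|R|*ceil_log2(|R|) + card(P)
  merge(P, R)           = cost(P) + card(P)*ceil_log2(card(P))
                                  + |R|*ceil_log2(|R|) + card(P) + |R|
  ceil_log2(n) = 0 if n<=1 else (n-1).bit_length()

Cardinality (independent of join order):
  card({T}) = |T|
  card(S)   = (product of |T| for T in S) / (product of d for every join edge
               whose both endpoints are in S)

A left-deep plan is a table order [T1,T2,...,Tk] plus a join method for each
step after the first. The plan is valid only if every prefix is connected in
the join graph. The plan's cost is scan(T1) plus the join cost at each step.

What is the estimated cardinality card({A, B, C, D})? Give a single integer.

16000

Tables in S: A(80), B(20), C(120), D(100)
Edges inside S: C-B(d=10), B-D(d=20), C-A(d=6)
numerator = 80 * 20 * 120 * 100 = 19200000
denominator = 10 * 20 * 6 = 1200
card(S) = 19200000 / 1200 = 16000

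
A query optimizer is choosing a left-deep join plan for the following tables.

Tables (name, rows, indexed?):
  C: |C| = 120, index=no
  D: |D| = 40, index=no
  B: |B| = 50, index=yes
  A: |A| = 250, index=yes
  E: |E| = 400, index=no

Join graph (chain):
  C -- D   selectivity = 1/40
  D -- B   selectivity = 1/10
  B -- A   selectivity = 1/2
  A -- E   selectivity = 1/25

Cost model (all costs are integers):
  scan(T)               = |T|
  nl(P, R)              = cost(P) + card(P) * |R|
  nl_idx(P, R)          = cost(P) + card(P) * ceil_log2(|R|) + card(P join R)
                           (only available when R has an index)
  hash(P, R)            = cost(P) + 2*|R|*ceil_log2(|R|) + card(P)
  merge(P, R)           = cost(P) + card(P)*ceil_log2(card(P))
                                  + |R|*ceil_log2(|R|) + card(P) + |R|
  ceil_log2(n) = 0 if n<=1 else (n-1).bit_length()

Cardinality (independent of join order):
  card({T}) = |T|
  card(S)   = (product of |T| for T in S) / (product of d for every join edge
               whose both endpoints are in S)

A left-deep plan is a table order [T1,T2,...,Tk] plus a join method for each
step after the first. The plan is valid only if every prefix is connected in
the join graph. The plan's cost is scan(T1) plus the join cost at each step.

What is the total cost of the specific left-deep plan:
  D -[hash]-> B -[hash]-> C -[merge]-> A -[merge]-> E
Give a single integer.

1365410

step 1: scan D: cost=40, card=40
step 2: join B via hash
    card(P join B) = 40*50/(10) = 200
    cost = 40 + 2*50*6 + 40 = 680
step 3: join C via hash
    card(P join C) = 200*120/(40) = 600
    cost = 680 + 2*120*7 + 200 = 2560
step 4: join A via merge
    card(P join A) = 600*250/(2) = 75000
    cost = 2560 + 600*10 + 250*8 + 600 + 250 = 11410
step 5: join E via merge
    card(P join E) = 75000*400/(25) = 1200000
    cost = 11410 + 75000*17 + 400*9 + 75000 + 400 = 1365410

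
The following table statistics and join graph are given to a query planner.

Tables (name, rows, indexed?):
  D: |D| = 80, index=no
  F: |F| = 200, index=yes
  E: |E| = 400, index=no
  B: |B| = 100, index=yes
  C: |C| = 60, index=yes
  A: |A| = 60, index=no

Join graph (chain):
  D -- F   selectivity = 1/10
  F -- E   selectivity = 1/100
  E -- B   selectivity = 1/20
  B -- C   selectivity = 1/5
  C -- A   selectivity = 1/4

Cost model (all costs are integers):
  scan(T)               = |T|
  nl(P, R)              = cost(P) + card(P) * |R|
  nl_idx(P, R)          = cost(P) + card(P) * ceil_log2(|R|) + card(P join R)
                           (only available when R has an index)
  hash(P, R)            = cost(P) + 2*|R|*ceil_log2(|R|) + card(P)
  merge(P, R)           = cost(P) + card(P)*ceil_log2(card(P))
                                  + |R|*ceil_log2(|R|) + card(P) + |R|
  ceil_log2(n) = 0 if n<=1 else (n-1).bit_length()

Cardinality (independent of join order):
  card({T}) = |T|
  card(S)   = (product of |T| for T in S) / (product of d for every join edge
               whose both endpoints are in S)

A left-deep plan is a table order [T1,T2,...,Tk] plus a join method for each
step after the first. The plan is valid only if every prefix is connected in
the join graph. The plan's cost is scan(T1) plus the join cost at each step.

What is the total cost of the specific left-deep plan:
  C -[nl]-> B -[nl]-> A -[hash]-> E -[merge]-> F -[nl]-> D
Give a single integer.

64905060

step 1: scan C: cost=60, card=60
step 2: join B via nl
    card(P join B) = 60*100/(5) = 1200
    cost = 60 + 60*100 = 6060
step 3: join A via nl
    card(P join A) = 1200*60/(4) = 18000
    cost = 6060 + 1200*60 = 78060
step 4: join E via hash
    card(P join E) = 18000*400/(20) = 360000
    cost = 78060 + 2*400*9 + 18000 = 103260
step 5: join F via merge
    card(P join F) = 360000*200/(100) = 720000
    cost = 103260 + 360000*19 + 200*8 + 360000 + 200 = 7305060
step 6: join D via nl
    card(P join D) = 720000*80/(10) = 5760000
    cost = 7305060 + 720000*80 = 64905060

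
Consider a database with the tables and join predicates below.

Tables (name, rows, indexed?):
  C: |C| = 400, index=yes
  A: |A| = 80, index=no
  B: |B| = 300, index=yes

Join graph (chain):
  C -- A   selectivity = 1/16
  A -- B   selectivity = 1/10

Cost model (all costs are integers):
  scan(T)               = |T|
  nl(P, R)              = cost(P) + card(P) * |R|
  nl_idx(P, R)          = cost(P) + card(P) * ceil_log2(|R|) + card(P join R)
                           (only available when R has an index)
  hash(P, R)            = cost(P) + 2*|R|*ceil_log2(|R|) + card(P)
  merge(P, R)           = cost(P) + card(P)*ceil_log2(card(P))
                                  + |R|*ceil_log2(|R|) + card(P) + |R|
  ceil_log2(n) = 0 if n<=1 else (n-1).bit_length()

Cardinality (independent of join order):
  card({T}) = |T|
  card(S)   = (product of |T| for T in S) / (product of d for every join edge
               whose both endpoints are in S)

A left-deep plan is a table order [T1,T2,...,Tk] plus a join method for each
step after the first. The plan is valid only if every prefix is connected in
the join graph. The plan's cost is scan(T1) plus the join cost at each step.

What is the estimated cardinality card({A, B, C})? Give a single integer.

60000

Tables in S: A(80), B(300), C(400)
Edges inside S: C-A(d=16), A-B(d=10)
numerator = 80 * 300 * 400 = 9600000
denominator = 16 * 10 = 160
card(S) = 9600000 / 160 = 60000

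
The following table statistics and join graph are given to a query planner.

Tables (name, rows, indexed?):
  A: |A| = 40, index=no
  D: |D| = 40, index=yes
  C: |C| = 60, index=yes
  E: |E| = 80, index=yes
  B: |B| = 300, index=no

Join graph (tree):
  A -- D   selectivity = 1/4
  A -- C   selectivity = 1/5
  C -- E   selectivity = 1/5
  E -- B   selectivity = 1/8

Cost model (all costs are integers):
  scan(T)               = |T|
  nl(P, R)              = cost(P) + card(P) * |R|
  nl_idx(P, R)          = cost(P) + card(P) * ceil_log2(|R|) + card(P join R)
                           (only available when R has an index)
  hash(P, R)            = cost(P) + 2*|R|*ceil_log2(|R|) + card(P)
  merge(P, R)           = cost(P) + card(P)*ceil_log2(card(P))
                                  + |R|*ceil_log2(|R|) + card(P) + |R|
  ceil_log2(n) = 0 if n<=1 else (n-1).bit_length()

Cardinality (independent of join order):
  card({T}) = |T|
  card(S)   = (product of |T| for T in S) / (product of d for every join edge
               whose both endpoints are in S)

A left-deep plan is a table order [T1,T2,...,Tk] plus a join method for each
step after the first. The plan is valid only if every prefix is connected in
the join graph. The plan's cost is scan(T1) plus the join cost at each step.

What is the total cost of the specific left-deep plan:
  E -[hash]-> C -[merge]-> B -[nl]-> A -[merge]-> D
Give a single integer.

step 1: scan E: cost=80, card=80
step 2: join C via hash
    card(P join C) = 80*60/(5) = 960
    cost = 80 + 2*60*6 + 80 = 880
step 3: join B via merge
    card(P join B) = 960*300/(8) = 36000
    cost = 880 + 960*10 + 300*9 + 960 + 300 = 14440
step 4: join A via nl
    card(P join A) = 36000*40/(5) = 288000
    cost = 14440 + 36000*40 = 1454440
step 5: join D via merge
    card(P join D) = 288000*40/(4) = 2880000
    cost = 1454440 + 288000*19 + 40*6 + 288000 + 40 = 7214720

7214720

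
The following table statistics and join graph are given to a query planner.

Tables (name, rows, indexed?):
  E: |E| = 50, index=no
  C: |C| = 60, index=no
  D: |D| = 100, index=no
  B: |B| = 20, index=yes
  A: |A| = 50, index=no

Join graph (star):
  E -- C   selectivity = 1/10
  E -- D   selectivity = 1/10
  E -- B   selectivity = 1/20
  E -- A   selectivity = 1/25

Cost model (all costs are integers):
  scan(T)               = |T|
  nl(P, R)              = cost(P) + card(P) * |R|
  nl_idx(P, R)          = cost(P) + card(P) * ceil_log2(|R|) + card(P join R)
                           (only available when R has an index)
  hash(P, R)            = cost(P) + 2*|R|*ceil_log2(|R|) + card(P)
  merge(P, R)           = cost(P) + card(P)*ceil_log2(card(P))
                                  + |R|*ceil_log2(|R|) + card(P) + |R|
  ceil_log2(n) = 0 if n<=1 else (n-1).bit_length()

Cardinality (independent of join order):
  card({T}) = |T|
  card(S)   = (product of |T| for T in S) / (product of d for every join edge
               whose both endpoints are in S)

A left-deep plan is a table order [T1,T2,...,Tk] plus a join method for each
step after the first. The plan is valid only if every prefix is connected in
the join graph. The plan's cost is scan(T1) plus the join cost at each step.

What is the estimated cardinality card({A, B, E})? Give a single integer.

100

Tables in S: A(50), B(20), E(50)
Edges inside S: E-B(d=20), E-A(d=25)
numerator = 50 * 20 * 50 = 50000
denominator = 20 * 25 = 500
card(S) = 50000 / 500 = 100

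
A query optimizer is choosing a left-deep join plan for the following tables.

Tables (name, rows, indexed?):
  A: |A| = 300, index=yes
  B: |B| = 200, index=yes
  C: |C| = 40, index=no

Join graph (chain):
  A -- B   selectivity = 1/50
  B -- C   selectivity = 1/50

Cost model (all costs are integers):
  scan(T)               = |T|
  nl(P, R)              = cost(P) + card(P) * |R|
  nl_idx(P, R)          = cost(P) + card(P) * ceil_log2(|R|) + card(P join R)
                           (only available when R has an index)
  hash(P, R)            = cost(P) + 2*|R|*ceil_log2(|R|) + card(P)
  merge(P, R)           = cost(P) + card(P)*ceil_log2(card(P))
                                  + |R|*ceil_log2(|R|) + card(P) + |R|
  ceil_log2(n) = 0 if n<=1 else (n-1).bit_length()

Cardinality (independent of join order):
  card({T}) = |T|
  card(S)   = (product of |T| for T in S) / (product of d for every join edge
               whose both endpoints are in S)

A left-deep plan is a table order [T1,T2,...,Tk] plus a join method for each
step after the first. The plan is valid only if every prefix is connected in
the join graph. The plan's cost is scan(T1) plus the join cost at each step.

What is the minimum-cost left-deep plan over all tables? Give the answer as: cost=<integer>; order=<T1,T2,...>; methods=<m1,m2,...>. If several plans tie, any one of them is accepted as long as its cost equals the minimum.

Selinger DP (subsets sized 1..n):
  {A}: scan cost=300, card=300
  {B}: scan cost=200, card=200
  {C}: scan cost=40, card=40
  {AB}: card=1200; try (A,nl_idx)→3200, (B,hash)→3800, (B,nl_idx)→3900, (A,merge)→5000, (B,merge)→5100, (A,hash)→5800 …(+2); best=3200 via (A,nl_idx)
  {BC}: card=160; try (B,nl_idx)→520, (C,hash)→880, (B,merge)→2120, (C,merge)→2280, (B,hash)→3280, (B,nl)→8040 …(+1); best=520 via (B,nl_idx)
  {ABC}: card=960; try (A,nl_idx)→2920, (C,hash)→4880, (A,merge)→4960, (A,hash)→6080, (C,merge)→17880, (A,nl)→48520 …(+1); best=2920 via (A,nl_idx)

cost=2920; order=C,B,A; methods=nl_idx,nl_idx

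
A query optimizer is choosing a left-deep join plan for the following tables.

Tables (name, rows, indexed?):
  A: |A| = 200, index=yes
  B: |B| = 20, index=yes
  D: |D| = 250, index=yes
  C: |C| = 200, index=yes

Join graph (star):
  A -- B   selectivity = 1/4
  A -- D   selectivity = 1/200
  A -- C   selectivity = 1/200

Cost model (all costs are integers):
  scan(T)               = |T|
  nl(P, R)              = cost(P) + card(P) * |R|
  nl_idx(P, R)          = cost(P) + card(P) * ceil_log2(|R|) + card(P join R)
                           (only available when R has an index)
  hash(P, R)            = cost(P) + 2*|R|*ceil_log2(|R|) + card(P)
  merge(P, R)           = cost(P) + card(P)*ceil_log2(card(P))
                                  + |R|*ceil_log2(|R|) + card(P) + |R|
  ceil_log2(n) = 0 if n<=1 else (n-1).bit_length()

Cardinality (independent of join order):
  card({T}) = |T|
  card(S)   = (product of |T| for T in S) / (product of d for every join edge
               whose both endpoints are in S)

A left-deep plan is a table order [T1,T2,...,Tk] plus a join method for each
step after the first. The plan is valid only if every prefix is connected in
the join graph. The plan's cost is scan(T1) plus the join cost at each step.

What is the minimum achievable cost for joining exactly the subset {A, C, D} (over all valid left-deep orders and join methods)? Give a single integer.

Selinger DP over subsets of {A,C,D}:
  {A}: scan cost=200, card=200
  {D}: scan cost=250, card=250
  {C}: scan cost=200, card=200
  {AD}: card=250; try (D,nl_idx)→2050, (A,nl_idx)→2500, (A,hash)→3700, (D,merge)→4250, (A,merge)→4300, (D,hash)→4400 …(+2); best=2050 via (D,nl_idx)
  {AC}: card=200; try (C,nl_idx)→2000, (A,nl_idx)→2000, (C,hash)→3600, (A,hash)→3600, (C,merge)→3800, (A,merge)→3800 …(+2); best=2000 via (C,nl_idx)
  {ACD}: card=250; try (D,nl_idx)→3850, (C,nl_idx)→4300, (C,hash)→5500, (D,merge)→6050, (C,merge)→6100, (D,hash)→6200 …(+2); best=3850 via (D,nl_idx)

3850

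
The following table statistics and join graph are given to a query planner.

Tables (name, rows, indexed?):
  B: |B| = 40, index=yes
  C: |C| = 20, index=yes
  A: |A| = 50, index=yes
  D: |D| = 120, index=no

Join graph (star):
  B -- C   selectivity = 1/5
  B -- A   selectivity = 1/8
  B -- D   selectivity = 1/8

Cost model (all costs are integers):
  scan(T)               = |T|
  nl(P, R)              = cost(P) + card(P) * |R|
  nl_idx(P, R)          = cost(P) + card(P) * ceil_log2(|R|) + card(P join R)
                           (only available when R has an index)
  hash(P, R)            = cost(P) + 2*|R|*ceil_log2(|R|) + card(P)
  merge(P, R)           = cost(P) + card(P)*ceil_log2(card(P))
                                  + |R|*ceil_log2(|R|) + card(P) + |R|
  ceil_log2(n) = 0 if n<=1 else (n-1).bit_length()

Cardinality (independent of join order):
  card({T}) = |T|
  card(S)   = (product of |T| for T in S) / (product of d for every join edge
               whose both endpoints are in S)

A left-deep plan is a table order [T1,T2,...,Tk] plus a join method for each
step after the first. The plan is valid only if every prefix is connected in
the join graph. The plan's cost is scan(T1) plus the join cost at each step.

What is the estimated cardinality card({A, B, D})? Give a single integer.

3750

Tables in S: A(50), B(40), D(120)
Edges inside S: B-A(d=8), B-D(d=8)
numerator = 50 * 40 * 120 = 240000
denominator = 8 * 8 = 64
card(S) = 240000 / 64 = 3750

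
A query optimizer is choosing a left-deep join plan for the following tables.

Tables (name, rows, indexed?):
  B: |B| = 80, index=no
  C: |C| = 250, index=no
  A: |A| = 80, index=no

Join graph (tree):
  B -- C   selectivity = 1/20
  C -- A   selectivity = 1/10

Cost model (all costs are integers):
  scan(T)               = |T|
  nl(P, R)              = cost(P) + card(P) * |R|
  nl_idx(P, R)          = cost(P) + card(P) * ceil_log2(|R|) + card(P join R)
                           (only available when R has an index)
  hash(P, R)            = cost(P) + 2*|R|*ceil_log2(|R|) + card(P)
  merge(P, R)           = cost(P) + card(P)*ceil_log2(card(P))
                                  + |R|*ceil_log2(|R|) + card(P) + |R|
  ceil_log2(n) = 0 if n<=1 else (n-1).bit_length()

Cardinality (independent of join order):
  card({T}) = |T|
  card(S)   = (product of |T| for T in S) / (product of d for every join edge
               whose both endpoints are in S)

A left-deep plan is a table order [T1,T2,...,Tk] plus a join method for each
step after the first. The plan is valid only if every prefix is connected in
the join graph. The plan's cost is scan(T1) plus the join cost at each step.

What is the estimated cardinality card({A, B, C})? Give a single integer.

Tables in S: A(80), B(80), C(250)
Edges inside S: B-C(d=20), C-A(d=10)
numerator = 80 * 80 * 250 = 1600000
denominator = 20 * 10 = 200
card(S) = 1600000 / 200 = 8000

8000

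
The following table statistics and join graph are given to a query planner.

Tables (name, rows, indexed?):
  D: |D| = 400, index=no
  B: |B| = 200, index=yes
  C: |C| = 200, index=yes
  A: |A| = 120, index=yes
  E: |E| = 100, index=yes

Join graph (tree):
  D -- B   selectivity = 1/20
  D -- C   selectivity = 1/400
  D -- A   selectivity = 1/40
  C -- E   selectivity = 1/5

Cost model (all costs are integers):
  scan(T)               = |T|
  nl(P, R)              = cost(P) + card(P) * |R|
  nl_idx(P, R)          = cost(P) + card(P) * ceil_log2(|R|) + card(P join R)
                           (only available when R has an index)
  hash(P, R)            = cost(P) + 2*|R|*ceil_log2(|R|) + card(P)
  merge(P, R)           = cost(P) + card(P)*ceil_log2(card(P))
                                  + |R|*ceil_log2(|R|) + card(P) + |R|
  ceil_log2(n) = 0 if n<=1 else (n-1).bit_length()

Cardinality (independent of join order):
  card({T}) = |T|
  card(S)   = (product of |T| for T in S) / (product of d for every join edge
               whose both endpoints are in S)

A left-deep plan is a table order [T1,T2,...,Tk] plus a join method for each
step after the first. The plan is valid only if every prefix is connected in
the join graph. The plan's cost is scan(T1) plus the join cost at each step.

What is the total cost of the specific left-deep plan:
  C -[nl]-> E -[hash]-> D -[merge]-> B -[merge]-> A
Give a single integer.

step 1: scan C: cost=200, card=200
step 2: join E via nl
    card(P join E) = 200*100/(5) = 4000
    cost = 200 + 200*100 = 20200
step 3: join D via hash
    card(P join D) = 4000*400/(400) = 4000
    cost = 20200 + 2*400*9 + 4000 = 31400
step 4: join B via merge
    card(P join B) = 4000*200/(20) = 40000
    cost = 31400 + 4000*12 + 200*8 + 4000 + 200 = 85200
step 5: join A via merge
    card(P join A) = 40000*120/(40) = 120000
    cost = 85200 + 40000*16 + 120*7 + 40000 + 120 = 766160

766160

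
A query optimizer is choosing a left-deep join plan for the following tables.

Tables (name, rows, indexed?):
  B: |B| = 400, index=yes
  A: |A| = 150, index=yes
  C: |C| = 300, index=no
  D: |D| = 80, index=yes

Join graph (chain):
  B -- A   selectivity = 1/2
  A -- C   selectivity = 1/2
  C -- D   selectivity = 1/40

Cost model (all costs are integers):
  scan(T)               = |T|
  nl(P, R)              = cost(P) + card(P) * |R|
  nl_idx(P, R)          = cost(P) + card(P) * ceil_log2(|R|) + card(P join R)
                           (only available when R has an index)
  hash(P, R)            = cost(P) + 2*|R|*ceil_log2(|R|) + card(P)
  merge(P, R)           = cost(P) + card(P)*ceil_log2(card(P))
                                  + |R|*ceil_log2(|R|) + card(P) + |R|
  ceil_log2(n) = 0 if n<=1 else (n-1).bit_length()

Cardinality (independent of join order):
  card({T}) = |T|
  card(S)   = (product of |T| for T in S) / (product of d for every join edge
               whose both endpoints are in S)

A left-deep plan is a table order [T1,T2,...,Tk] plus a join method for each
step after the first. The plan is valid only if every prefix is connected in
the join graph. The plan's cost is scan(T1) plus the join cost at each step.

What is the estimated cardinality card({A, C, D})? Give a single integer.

Tables in S: A(150), C(300), D(80)
Edges inside S: A-C(d=2), C-D(d=40)
numerator = 150 * 300 * 80 = 3600000
denominator = 2 * 40 = 80
card(S) = 3600000 / 80 = 45000

45000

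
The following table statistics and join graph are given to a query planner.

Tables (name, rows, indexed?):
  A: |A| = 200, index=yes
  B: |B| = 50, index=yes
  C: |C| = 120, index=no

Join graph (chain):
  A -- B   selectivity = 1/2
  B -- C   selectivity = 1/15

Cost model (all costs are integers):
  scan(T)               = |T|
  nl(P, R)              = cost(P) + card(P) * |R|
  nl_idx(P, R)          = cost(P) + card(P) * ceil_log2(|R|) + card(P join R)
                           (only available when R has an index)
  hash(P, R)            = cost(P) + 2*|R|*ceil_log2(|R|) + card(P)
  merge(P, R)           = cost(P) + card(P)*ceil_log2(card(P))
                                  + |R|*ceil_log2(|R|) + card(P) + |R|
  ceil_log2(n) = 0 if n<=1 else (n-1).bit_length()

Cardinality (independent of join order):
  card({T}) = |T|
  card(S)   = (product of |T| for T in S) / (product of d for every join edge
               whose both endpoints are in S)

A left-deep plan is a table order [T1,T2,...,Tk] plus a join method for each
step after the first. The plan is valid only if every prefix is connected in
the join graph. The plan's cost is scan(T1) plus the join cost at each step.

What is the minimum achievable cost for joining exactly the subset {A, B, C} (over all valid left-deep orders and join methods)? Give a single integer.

4440

Selinger DP over subsets of {A,B,C}:
  {A}: scan cost=200, card=200
  {B}: scan cost=50, card=50
  {C}: scan cost=120, card=120
  {AB}: card=5000; try (B,hash)→1000, (A,merge)→2200, (B,merge)→2350, (A,hash)→3300, (A,nl_idx)→5450, (B,nl_idx)→6400 …(+2); best=1000 via (B,hash)
  {BC}: card=400; try (B,hash)→840, (B,nl_idx)→1240, (C,merge)→1360, (B,merge)→1430, (C,hash)→1780, (C,nl)→6050 …(+1); best=840 via (B,hash)
  {ABC}: card=40000; try (A,hash)→4440, (A,merge)→6640, (C,hash)→7680, (A,nl_idx)→44040, (C,merge)→71960, (A,nl)→80840 …(+1); best=4440 via (A,hash)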